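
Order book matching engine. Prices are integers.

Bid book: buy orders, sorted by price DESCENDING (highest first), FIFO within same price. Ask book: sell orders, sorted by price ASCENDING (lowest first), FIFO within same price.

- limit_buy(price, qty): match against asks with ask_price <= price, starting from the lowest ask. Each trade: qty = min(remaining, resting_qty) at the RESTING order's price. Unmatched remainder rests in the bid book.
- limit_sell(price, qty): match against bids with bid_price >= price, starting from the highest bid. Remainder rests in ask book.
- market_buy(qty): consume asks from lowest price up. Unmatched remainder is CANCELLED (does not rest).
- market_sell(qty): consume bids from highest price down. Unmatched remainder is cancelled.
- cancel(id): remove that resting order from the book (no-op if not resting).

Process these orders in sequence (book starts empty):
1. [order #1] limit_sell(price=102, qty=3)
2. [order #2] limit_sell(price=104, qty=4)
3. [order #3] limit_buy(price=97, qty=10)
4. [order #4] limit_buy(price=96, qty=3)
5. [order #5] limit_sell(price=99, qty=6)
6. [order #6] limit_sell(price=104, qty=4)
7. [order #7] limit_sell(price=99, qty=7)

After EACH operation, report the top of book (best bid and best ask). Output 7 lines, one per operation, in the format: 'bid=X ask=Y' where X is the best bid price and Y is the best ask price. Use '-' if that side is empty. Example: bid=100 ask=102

Answer: bid=- ask=102
bid=- ask=102
bid=97 ask=102
bid=97 ask=102
bid=97 ask=99
bid=97 ask=99
bid=97 ask=99

Derivation:
After op 1 [order #1] limit_sell(price=102, qty=3): fills=none; bids=[-] asks=[#1:3@102]
After op 2 [order #2] limit_sell(price=104, qty=4): fills=none; bids=[-] asks=[#1:3@102 #2:4@104]
After op 3 [order #3] limit_buy(price=97, qty=10): fills=none; bids=[#3:10@97] asks=[#1:3@102 #2:4@104]
After op 4 [order #4] limit_buy(price=96, qty=3): fills=none; bids=[#3:10@97 #4:3@96] asks=[#1:3@102 #2:4@104]
After op 5 [order #5] limit_sell(price=99, qty=6): fills=none; bids=[#3:10@97 #4:3@96] asks=[#5:6@99 #1:3@102 #2:4@104]
After op 6 [order #6] limit_sell(price=104, qty=4): fills=none; bids=[#3:10@97 #4:3@96] asks=[#5:6@99 #1:3@102 #2:4@104 #6:4@104]
After op 7 [order #7] limit_sell(price=99, qty=7): fills=none; bids=[#3:10@97 #4:3@96] asks=[#5:6@99 #7:7@99 #1:3@102 #2:4@104 #6:4@104]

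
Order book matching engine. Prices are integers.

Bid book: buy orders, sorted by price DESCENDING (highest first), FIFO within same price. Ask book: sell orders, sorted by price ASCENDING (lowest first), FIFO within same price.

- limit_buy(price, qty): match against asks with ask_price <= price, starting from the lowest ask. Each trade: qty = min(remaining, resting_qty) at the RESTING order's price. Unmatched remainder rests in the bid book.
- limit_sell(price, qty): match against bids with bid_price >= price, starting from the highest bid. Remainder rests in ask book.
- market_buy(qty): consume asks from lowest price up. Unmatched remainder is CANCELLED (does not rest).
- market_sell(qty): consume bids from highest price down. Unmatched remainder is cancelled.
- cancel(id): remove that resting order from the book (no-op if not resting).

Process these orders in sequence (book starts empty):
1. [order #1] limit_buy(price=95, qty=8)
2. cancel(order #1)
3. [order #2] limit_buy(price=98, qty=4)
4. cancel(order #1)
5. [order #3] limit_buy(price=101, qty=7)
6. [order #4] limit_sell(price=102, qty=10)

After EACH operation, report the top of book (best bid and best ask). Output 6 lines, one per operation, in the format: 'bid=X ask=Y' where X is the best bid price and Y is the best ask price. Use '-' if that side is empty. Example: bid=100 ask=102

After op 1 [order #1] limit_buy(price=95, qty=8): fills=none; bids=[#1:8@95] asks=[-]
After op 2 cancel(order #1): fills=none; bids=[-] asks=[-]
After op 3 [order #2] limit_buy(price=98, qty=4): fills=none; bids=[#2:4@98] asks=[-]
After op 4 cancel(order #1): fills=none; bids=[#2:4@98] asks=[-]
After op 5 [order #3] limit_buy(price=101, qty=7): fills=none; bids=[#3:7@101 #2:4@98] asks=[-]
After op 6 [order #4] limit_sell(price=102, qty=10): fills=none; bids=[#3:7@101 #2:4@98] asks=[#4:10@102]

Answer: bid=95 ask=-
bid=- ask=-
bid=98 ask=-
bid=98 ask=-
bid=101 ask=-
bid=101 ask=102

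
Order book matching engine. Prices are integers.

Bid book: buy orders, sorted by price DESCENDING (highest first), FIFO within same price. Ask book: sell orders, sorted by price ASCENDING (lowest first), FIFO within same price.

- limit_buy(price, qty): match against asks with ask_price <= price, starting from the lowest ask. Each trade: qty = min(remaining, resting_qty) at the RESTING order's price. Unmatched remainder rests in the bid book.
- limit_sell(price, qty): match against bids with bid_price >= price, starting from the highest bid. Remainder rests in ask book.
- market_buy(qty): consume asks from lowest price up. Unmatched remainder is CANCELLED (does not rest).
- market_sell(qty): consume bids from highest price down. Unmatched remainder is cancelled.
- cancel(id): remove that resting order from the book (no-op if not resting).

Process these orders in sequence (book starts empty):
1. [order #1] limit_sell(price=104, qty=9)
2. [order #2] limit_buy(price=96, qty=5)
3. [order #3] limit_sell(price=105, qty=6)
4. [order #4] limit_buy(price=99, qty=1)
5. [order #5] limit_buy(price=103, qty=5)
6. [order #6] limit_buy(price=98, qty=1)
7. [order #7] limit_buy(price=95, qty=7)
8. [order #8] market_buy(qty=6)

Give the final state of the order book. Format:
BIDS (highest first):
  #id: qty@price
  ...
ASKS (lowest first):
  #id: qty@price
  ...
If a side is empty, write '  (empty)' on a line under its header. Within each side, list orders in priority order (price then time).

Answer: BIDS (highest first):
  #5: 5@103
  #4: 1@99
  #6: 1@98
  #2: 5@96
  #7: 7@95
ASKS (lowest first):
  #1: 3@104
  #3: 6@105

Derivation:
After op 1 [order #1] limit_sell(price=104, qty=9): fills=none; bids=[-] asks=[#1:9@104]
After op 2 [order #2] limit_buy(price=96, qty=5): fills=none; bids=[#2:5@96] asks=[#1:9@104]
After op 3 [order #3] limit_sell(price=105, qty=6): fills=none; bids=[#2:5@96] asks=[#1:9@104 #3:6@105]
After op 4 [order #4] limit_buy(price=99, qty=1): fills=none; bids=[#4:1@99 #2:5@96] asks=[#1:9@104 #3:6@105]
After op 5 [order #5] limit_buy(price=103, qty=5): fills=none; bids=[#5:5@103 #4:1@99 #2:5@96] asks=[#1:9@104 #3:6@105]
After op 6 [order #6] limit_buy(price=98, qty=1): fills=none; bids=[#5:5@103 #4:1@99 #6:1@98 #2:5@96] asks=[#1:9@104 #3:6@105]
After op 7 [order #7] limit_buy(price=95, qty=7): fills=none; bids=[#5:5@103 #4:1@99 #6:1@98 #2:5@96 #7:7@95] asks=[#1:9@104 #3:6@105]
After op 8 [order #8] market_buy(qty=6): fills=#8x#1:6@104; bids=[#5:5@103 #4:1@99 #6:1@98 #2:5@96 #7:7@95] asks=[#1:3@104 #3:6@105]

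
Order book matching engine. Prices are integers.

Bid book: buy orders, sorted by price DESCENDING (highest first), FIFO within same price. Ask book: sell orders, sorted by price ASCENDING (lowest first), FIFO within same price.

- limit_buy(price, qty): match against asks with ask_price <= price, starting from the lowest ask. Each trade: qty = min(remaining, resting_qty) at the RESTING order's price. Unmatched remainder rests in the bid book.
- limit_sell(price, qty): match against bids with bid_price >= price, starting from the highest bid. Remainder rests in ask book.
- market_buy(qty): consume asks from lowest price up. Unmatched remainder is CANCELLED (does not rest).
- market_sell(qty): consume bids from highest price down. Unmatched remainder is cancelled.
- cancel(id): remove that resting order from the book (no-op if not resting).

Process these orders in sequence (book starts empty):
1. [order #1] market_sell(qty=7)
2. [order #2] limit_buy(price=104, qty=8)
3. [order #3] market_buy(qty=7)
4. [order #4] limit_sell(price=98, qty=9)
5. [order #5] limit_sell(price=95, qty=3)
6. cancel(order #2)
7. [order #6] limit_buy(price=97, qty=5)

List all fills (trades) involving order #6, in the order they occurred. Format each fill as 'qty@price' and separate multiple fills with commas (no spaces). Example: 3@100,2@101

After op 1 [order #1] market_sell(qty=7): fills=none; bids=[-] asks=[-]
After op 2 [order #2] limit_buy(price=104, qty=8): fills=none; bids=[#2:8@104] asks=[-]
After op 3 [order #3] market_buy(qty=7): fills=none; bids=[#2:8@104] asks=[-]
After op 4 [order #4] limit_sell(price=98, qty=9): fills=#2x#4:8@104; bids=[-] asks=[#4:1@98]
After op 5 [order #5] limit_sell(price=95, qty=3): fills=none; bids=[-] asks=[#5:3@95 #4:1@98]
After op 6 cancel(order #2): fills=none; bids=[-] asks=[#5:3@95 #4:1@98]
After op 7 [order #6] limit_buy(price=97, qty=5): fills=#6x#5:3@95; bids=[#6:2@97] asks=[#4:1@98]

Answer: 3@95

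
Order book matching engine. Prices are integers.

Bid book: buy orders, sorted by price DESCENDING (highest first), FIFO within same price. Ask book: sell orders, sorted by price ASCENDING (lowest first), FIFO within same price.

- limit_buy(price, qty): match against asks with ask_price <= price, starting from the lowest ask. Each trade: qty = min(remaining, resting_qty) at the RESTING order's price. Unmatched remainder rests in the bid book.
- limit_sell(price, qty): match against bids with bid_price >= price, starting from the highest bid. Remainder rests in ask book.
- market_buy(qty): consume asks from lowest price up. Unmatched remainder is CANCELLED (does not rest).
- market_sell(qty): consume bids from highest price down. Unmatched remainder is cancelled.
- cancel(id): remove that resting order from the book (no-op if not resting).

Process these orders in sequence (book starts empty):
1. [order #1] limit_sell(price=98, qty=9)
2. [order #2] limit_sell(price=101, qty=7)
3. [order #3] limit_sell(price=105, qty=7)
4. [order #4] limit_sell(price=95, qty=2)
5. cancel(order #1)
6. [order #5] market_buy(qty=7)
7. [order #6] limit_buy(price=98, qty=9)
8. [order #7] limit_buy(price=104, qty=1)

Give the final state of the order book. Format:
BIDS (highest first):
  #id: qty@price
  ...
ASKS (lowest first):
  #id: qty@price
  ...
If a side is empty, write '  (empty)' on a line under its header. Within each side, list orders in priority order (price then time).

After op 1 [order #1] limit_sell(price=98, qty=9): fills=none; bids=[-] asks=[#1:9@98]
After op 2 [order #2] limit_sell(price=101, qty=7): fills=none; bids=[-] asks=[#1:9@98 #2:7@101]
After op 3 [order #3] limit_sell(price=105, qty=7): fills=none; bids=[-] asks=[#1:9@98 #2:7@101 #3:7@105]
After op 4 [order #4] limit_sell(price=95, qty=2): fills=none; bids=[-] asks=[#4:2@95 #1:9@98 #2:7@101 #3:7@105]
After op 5 cancel(order #1): fills=none; bids=[-] asks=[#4:2@95 #2:7@101 #3:7@105]
After op 6 [order #5] market_buy(qty=7): fills=#5x#4:2@95 #5x#2:5@101; bids=[-] asks=[#2:2@101 #3:7@105]
After op 7 [order #6] limit_buy(price=98, qty=9): fills=none; bids=[#6:9@98] asks=[#2:2@101 #3:7@105]
After op 8 [order #7] limit_buy(price=104, qty=1): fills=#7x#2:1@101; bids=[#6:9@98] asks=[#2:1@101 #3:7@105]

Answer: BIDS (highest first):
  #6: 9@98
ASKS (lowest first):
  #2: 1@101
  #3: 7@105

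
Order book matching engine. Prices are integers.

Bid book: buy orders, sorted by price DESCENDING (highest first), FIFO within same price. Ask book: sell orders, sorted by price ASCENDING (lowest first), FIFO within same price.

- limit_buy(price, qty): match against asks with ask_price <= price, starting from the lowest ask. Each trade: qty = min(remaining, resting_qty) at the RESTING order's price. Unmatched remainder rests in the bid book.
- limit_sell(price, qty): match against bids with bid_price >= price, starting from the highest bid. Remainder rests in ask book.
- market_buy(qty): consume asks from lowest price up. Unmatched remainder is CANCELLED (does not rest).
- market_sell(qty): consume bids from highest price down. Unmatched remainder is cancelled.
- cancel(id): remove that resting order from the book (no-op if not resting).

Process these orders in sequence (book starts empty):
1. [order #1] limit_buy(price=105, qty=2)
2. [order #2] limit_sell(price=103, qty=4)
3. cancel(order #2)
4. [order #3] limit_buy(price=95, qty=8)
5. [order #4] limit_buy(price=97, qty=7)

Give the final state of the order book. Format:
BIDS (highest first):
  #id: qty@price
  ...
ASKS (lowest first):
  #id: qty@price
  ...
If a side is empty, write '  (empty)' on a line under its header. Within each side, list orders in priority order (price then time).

Answer: BIDS (highest first):
  #4: 7@97
  #3: 8@95
ASKS (lowest first):
  (empty)

Derivation:
After op 1 [order #1] limit_buy(price=105, qty=2): fills=none; bids=[#1:2@105] asks=[-]
After op 2 [order #2] limit_sell(price=103, qty=4): fills=#1x#2:2@105; bids=[-] asks=[#2:2@103]
After op 3 cancel(order #2): fills=none; bids=[-] asks=[-]
After op 4 [order #3] limit_buy(price=95, qty=8): fills=none; bids=[#3:8@95] asks=[-]
After op 5 [order #4] limit_buy(price=97, qty=7): fills=none; bids=[#4:7@97 #3:8@95] asks=[-]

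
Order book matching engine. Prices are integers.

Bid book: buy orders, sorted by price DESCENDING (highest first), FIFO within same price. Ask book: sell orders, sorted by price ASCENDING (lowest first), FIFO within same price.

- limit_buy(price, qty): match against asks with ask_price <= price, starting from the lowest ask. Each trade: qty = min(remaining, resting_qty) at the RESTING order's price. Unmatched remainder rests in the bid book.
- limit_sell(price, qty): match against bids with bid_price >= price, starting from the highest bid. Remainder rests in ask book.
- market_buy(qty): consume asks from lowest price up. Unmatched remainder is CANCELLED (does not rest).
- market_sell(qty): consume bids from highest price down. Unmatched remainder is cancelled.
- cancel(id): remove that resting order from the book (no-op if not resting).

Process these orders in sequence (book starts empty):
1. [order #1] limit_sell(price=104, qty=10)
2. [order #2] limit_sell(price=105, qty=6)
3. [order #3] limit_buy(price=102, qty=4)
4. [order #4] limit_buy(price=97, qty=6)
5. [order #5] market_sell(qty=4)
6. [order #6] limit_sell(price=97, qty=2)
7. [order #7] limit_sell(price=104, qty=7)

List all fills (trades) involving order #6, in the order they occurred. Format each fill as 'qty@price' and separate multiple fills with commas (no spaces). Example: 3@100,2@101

After op 1 [order #1] limit_sell(price=104, qty=10): fills=none; bids=[-] asks=[#1:10@104]
After op 2 [order #2] limit_sell(price=105, qty=6): fills=none; bids=[-] asks=[#1:10@104 #2:6@105]
After op 3 [order #3] limit_buy(price=102, qty=4): fills=none; bids=[#3:4@102] asks=[#1:10@104 #2:6@105]
After op 4 [order #4] limit_buy(price=97, qty=6): fills=none; bids=[#3:4@102 #4:6@97] asks=[#1:10@104 #2:6@105]
After op 5 [order #5] market_sell(qty=4): fills=#3x#5:4@102; bids=[#4:6@97] asks=[#1:10@104 #2:6@105]
After op 6 [order #6] limit_sell(price=97, qty=2): fills=#4x#6:2@97; bids=[#4:4@97] asks=[#1:10@104 #2:6@105]
After op 7 [order #7] limit_sell(price=104, qty=7): fills=none; bids=[#4:4@97] asks=[#1:10@104 #7:7@104 #2:6@105]

Answer: 2@97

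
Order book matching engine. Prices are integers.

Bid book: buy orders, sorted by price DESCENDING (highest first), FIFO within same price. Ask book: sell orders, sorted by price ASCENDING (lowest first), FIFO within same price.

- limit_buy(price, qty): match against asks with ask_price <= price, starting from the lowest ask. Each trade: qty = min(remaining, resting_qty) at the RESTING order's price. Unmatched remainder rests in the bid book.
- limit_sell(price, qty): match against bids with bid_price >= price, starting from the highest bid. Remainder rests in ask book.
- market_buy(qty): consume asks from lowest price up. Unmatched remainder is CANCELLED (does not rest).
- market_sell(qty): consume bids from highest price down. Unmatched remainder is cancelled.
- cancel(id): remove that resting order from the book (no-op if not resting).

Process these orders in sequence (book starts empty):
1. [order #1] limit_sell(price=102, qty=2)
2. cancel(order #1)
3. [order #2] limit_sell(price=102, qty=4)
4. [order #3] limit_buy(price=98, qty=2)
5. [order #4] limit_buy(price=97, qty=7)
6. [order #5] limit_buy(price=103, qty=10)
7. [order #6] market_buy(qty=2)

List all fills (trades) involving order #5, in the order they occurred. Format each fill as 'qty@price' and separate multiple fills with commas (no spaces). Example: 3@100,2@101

Answer: 4@102

Derivation:
After op 1 [order #1] limit_sell(price=102, qty=2): fills=none; bids=[-] asks=[#1:2@102]
After op 2 cancel(order #1): fills=none; bids=[-] asks=[-]
After op 3 [order #2] limit_sell(price=102, qty=4): fills=none; bids=[-] asks=[#2:4@102]
After op 4 [order #3] limit_buy(price=98, qty=2): fills=none; bids=[#3:2@98] asks=[#2:4@102]
After op 5 [order #4] limit_buy(price=97, qty=7): fills=none; bids=[#3:2@98 #4:7@97] asks=[#2:4@102]
After op 6 [order #5] limit_buy(price=103, qty=10): fills=#5x#2:4@102; bids=[#5:6@103 #3:2@98 #4:7@97] asks=[-]
After op 7 [order #6] market_buy(qty=2): fills=none; bids=[#5:6@103 #3:2@98 #4:7@97] asks=[-]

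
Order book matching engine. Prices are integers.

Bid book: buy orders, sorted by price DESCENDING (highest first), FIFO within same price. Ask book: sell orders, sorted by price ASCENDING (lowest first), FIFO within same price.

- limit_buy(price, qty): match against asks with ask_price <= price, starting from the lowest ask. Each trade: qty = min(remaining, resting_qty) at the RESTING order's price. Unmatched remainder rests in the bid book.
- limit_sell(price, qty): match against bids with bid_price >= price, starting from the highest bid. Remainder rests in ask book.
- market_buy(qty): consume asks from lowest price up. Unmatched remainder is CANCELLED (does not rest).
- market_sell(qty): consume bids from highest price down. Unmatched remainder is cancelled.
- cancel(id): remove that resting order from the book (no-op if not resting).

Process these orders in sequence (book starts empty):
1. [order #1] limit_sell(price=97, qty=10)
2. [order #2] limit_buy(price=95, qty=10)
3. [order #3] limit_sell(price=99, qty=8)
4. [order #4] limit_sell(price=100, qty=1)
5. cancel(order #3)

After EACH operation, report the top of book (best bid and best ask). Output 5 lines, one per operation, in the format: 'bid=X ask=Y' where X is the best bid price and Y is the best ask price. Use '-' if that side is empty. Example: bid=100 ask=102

Answer: bid=- ask=97
bid=95 ask=97
bid=95 ask=97
bid=95 ask=97
bid=95 ask=97

Derivation:
After op 1 [order #1] limit_sell(price=97, qty=10): fills=none; bids=[-] asks=[#1:10@97]
After op 2 [order #2] limit_buy(price=95, qty=10): fills=none; bids=[#2:10@95] asks=[#1:10@97]
After op 3 [order #3] limit_sell(price=99, qty=8): fills=none; bids=[#2:10@95] asks=[#1:10@97 #3:8@99]
After op 4 [order #4] limit_sell(price=100, qty=1): fills=none; bids=[#2:10@95] asks=[#1:10@97 #3:8@99 #4:1@100]
After op 5 cancel(order #3): fills=none; bids=[#2:10@95] asks=[#1:10@97 #4:1@100]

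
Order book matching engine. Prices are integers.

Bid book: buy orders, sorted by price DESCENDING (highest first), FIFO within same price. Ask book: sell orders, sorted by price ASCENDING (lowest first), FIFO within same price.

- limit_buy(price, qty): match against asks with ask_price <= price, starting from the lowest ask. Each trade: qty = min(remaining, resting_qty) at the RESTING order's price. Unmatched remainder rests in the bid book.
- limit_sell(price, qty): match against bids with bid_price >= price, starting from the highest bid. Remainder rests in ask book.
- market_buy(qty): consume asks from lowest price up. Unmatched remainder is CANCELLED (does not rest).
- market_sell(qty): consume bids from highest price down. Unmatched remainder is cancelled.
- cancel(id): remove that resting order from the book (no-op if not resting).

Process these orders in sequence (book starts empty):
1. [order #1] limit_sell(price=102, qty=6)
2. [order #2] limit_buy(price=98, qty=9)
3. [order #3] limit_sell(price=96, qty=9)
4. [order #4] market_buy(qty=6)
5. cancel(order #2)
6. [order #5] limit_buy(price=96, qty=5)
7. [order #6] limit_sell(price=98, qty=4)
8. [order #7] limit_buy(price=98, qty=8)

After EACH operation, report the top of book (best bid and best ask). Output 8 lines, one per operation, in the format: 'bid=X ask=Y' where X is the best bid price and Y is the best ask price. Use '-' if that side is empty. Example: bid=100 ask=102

After op 1 [order #1] limit_sell(price=102, qty=6): fills=none; bids=[-] asks=[#1:6@102]
After op 2 [order #2] limit_buy(price=98, qty=9): fills=none; bids=[#2:9@98] asks=[#1:6@102]
After op 3 [order #3] limit_sell(price=96, qty=9): fills=#2x#3:9@98; bids=[-] asks=[#1:6@102]
After op 4 [order #4] market_buy(qty=6): fills=#4x#1:6@102; bids=[-] asks=[-]
After op 5 cancel(order #2): fills=none; bids=[-] asks=[-]
After op 6 [order #5] limit_buy(price=96, qty=5): fills=none; bids=[#5:5@96] asks=[-]
After op 7 [order #6] limit_sell(price=98, qty=4): fills=none; bids=[#5:5@96] asks=[#6:4@98]
After op 8 [order #7] limit_buy(price=98, qty=8): fills=#7x#6:4@98; bids=[#7:4@98 #5:5@96] asks=[-]

Answer: bid=- ask=102
bid=98 ask=102
bid=- ask=102
bid=- ask=-
bid=- ask=-
bid=96 ask=-
bid=96 ask=98
bid=98 ask=-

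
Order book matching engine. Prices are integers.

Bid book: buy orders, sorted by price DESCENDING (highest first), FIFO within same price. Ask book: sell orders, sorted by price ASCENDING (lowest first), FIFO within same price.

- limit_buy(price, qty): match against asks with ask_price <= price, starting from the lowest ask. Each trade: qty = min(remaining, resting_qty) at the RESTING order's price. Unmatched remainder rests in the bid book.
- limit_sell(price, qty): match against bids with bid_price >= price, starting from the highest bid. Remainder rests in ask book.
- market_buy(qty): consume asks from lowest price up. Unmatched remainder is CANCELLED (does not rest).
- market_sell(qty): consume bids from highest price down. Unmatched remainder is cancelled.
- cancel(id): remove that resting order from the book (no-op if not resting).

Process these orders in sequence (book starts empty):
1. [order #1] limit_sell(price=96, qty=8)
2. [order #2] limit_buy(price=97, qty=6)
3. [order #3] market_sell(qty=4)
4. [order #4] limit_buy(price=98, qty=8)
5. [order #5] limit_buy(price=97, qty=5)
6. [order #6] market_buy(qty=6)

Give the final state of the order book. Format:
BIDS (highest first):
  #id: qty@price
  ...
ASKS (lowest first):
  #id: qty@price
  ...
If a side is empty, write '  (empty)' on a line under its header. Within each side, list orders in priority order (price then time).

After op 1 [order #1] limit_sell(price=96, qty=8): fills=none; bids=[-] asks=[#1:8@96]
After op 2 [order #2] limit_buy(price=97, qty=6): fills=#2x#1:6@96; bids=[-] asks=[#1:2@96]
After op 3 [order #3] market_sell(qty=4): fills=none; bids=[-] asks=[#1:2@96]
After op 4 [order #4] limit_buy(price=98, qty=8): fills=#4x#1:2@96; bids=[#4:6@98] asks=[-]
After op 5 [order #5] limit_buy(price=97, qty=5): fills=none; bids=[#4:6@98 #5:5@97] asks=[-]
After op 6 [order #6] market_buy(qty=6): fills=none; bids=[#4:6@98 #5:5@97] asks=[-]

Answer: BIDS (highest first):
  #4: 6@98
  #5: 5@97
ASKS (lowest first):
  (empty)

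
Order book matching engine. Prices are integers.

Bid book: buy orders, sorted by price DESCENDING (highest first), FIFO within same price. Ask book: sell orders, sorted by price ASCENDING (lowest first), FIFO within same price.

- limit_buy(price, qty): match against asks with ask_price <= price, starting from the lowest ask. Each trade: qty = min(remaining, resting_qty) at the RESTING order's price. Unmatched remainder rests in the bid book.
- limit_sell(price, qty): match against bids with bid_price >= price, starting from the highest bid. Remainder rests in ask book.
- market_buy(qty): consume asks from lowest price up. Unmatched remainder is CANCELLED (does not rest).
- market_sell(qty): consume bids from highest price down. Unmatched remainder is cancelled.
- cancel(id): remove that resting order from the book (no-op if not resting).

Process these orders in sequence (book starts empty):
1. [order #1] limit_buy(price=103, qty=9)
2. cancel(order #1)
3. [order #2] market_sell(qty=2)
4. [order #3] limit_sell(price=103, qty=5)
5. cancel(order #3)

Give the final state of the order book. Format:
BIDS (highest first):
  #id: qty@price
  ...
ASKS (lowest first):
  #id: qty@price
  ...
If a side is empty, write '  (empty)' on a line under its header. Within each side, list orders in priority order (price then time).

Answer: BIDS (highest first):
  (empty)
ASKS (lowest first):
  (empty)

Derivation:
After op 1 [order #1] limit_buy(price=103, qty=9): fills=none; bids=[#1:9@103] asks=[-]
After op 2 cancel(order #1): fills=none; bids=[-] asks=[-]
After op 3 [order #2] market_sell(qty=2): fills=none; bids=[-] asks=[-]
After op 4 [order #3] limit_sell(price=103, qty=5): fills=none; bids=[-] asks=[#3:5@103]
After op 5 cancel(order #3): fills=none; bids=[-] asks=[-]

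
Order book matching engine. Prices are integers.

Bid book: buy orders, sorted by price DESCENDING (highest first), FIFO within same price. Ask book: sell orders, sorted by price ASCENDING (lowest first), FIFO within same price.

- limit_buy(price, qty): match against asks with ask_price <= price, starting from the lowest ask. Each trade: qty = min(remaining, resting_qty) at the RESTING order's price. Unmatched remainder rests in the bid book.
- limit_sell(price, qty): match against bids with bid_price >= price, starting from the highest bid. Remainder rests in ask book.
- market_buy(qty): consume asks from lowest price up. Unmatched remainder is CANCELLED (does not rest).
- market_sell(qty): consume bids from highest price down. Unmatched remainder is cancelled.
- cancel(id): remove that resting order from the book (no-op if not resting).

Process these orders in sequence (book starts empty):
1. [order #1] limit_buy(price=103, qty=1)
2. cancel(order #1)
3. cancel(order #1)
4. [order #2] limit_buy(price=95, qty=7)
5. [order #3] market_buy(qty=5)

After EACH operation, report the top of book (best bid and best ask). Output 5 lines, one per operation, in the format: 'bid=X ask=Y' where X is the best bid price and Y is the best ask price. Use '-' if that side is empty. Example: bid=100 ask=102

After op 1 [order #1] limit_buy(price=103, qty=1): fills=none; bids=[#1:1@103] asks=[-]
After op 2 cancel(order #1): fills=none; bids=[-] asks=[-]
After op 3 cancel(order #1): fills=none; bids=[-] asks=[-]
After op 4 [order #2] limit_buy(price=95, qty=7): fills=none; bids=[#2:7@95] asks=[-]
After op 5 [order #3] market_buy(qty=5): fills=none; bids=[#2:7@95] asks=[-]

Answer: bid=103 ask=-
bid=- ask=-
bid=- ask=-
bid=95 ask=-
bid=95 ask=-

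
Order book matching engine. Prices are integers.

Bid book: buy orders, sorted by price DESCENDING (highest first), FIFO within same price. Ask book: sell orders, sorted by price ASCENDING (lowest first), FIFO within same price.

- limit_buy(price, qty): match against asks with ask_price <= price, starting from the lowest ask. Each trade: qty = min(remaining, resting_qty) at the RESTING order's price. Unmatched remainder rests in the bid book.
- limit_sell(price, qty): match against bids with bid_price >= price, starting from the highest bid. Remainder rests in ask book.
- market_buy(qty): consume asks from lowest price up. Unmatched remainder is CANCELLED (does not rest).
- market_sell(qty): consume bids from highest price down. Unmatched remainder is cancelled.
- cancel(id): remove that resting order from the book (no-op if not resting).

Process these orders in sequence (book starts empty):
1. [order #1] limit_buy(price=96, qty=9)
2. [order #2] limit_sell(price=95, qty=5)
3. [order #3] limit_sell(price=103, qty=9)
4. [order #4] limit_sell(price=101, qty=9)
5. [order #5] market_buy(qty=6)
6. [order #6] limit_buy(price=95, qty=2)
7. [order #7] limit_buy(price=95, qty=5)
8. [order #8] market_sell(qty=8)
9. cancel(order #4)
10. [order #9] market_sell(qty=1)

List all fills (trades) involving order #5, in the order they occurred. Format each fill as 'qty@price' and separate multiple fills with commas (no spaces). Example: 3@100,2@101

After op 1 [order #1] limit_buy(price=96, qty=9): fills=none; bids=[#1:9@96] asks=[-]
After op 2 [order #2] limit_sell(price=95, qty=5): fills=#1x#2:5@96; bids=[#1:4@96] asks=[-]
After op 3 [order #3] limit_sell(price=103, qty=9): fills=none; bids=[#1:4@96] asks=[#3:9@103]
After op 4 [order #4] limit_sell(price=101, qty=9): fills=none; bids=[#1:4@96] asks=[#4:9@101 #3:9@103]
After op 5 [order #5] market_buy(qty=6): fills=#5x#4:6@101; bids=[#1:4@96] asks=[#4:3@101 #3:9@103]
After op 6 [order #6] limit_buy(price=95, qty=2): fills=none; bids=[#1:4@96 #6:2@95] asks=[#4:3@101 #3:9@103]
After op 7 [order #7] limit_buy(price=95, qty=5): fills=none; bids=[#1:4@96 #6:2@95 #7:5@95] asks=[#4:3@101 #3:9@103]
After op 8 [order #8] market_sell(qty=8): fills=#1x#8:4@96 #6x#8:2@95 #7x#8:2@95; bids=[#7:3@95] asks=[#4:3@101 #3:9@103]
After op 9 cancel(order #4): fills=none; bids=[#7:3@95] asks=[#3:9@103]
After op 10 [order #9] market_sell(qty=1): fills=#7x#9:1@95; bids=[#7:2@95] asks=[#3:9@103]

Answer: 6@101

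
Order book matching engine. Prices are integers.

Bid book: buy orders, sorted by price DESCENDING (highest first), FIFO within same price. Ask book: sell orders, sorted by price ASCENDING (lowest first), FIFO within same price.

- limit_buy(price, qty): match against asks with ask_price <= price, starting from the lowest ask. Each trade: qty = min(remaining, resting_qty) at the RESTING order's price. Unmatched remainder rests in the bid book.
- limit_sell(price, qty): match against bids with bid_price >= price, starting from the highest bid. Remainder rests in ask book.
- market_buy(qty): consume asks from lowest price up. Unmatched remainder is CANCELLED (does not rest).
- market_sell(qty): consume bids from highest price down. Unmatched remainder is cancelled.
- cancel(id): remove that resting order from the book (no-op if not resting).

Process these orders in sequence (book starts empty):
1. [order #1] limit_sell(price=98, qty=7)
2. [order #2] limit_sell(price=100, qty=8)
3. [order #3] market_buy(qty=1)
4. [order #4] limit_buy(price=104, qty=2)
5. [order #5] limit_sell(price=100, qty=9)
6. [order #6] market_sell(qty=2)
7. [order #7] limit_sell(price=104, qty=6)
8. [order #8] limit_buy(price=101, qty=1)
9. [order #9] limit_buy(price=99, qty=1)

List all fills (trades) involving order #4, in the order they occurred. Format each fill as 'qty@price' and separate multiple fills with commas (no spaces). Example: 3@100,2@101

Answer: 2@98

Derivation:
After op 1 [order #1] limit_sell(price=98, qty=7): fills=none; bids=[-] asks=[#1:7@98]
After op 2 [order #2] limit_sell(price=100, qty=8): fills=none; bids=[-] asks=[#1:7@98 #2:8@100]
After op 3 [order #3] market_buy(qty=1): fills=#3x#1:1@98; bids=[-] asks=[#1:6@98 #2:8@100]
After op 4 [order #4] limit_buy(price=104, qty=2): fills=#4x#1:2@98; bids=[-] asks=[#1:4@98 #2:8@100]
After op 5 [order #5] limit_sell(price=100, qty=9): fills=none; bids=[-] asks=[#1:4@98 #2:8@100 #5:9@100]
After op 6 [order #6] market_sell(qty=2): fills=none; bids=[-] asks=[#1:4@98 #2:8@100 #5:9@100]
After op 7 [order #7] limit_sell(price=104, qty=6): fills=none; bids=[-] asks=[#1:4@98 #2:8@100 #5:9@100 #7:6@104]
After op 8 [order #8] limit_buy(price=101, qty=1): fills=#8x#1:1@98; bids=[-] asks=[#1:3@98 #2:8@100 #5:9@100 #7:6@104]
After op 9 [order #9] limit_buy(price=99, qty=1): fills=#9x#1:1@98; bids=[-] asks=[#1:2@98 #2:8@100 #5:9@100 #7:6@104]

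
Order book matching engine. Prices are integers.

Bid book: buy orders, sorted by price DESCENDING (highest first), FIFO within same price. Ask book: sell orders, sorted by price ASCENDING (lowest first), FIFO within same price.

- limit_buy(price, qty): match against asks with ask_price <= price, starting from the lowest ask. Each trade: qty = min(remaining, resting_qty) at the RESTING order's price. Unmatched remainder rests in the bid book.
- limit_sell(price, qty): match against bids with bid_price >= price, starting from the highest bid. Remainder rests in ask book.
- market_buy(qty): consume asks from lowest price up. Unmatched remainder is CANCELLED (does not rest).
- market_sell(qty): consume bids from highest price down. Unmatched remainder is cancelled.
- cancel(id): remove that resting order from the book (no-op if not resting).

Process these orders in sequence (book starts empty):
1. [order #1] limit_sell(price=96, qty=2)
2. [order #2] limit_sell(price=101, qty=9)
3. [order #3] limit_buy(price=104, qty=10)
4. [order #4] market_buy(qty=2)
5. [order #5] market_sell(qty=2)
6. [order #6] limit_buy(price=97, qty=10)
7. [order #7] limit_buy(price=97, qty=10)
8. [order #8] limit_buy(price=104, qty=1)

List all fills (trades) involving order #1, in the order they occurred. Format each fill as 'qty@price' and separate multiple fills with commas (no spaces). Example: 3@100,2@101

Answer: 2@96

Derivation:
After op 1 [order #1] limit_sell(price=96, qty=2): fills=none; bids=[-] asks=[#1:2@96]
After op 2 [order #2] limit_sell(price=101, qty=9): fills=none; bids=[-] asks=[#1:2@96 #2:9@101]
After op 3 [order #3] limit_buy(price=104, qty=10): fills=#3x#1:2@96 #3x#2:8@101; bids=[-] asks=[#2:1@101]
After op 4 [order #4] market_buy(qty=2): fills=#4x#2:1@101; bids=[-] asks=[-]
After op 5 [order #5] market_sell(qty=2): fills=none; bids=[-] asks=[-]
After op 6 [order #6] limit_buy(price=97, qty=10): fills=none; bids=[#6:10@97] asks=[-]
After op 7 [order #7] limit_buy(price=97, qty=10): fills=none; bids=[#6:10@97 #7:10@97] asks=[-]
After op 8 [order #8] limit_buy(price=104, qty=1): fills=none; bids=[#8:1@104 #6:10@97 #7:10@97] asks=[-]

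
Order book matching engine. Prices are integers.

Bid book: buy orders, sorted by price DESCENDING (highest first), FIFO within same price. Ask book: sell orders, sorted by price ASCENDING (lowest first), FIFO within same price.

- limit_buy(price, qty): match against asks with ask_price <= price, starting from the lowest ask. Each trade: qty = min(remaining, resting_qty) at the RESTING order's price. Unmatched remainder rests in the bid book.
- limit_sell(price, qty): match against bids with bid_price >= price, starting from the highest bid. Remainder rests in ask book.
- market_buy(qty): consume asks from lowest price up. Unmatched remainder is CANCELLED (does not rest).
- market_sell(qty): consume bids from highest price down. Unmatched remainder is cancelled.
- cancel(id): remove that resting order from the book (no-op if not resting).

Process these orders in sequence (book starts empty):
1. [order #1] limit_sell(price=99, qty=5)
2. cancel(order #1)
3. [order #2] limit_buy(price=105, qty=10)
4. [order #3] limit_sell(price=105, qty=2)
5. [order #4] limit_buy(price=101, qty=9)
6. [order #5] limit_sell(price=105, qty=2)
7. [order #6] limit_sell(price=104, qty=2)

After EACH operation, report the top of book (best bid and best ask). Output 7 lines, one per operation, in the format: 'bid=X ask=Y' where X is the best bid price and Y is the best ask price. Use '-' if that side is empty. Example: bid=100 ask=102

After op 1 [order #1] limit_sell(price=99, qty=5): fills=none; bids=[-] asks=[#1:5@99]
After op 2 cancel(order #1): fills=none; bids=[-] asks=[-]
After op 3 [order #2] limit_buy(price=105, qty=10): fills=none; bids=[#2:10@105] asks=[-]
After op 4 [order #3] limit_sell(price=105, qty=2): fills=#2x#3:2@105; bids=[#2:8@105] asks=[-]
After op 5 [order #4] limit_buy(price=101, qty=9): fills=none; bids=[#2:8@105 #4:9@101] asks=[-]
After op 6 [order #5] limit_sell(price=105, qty=2): fills=#2x#5:2@105; bids=[#2:6@105 #4:9@101] asks=[-]
After op 7 [order #6] limit_sell(price=104, qty=2): fills=#2x#6:2@105; bids=[#2:4@105 #4:9@101] asks=[-]

Answer: bid=- ask=99
bid=- ask=-
bid=105 ask=-
bid=105 ask=-
bid=105 ask=-
bid=105 ask=-
bid=105 ask=-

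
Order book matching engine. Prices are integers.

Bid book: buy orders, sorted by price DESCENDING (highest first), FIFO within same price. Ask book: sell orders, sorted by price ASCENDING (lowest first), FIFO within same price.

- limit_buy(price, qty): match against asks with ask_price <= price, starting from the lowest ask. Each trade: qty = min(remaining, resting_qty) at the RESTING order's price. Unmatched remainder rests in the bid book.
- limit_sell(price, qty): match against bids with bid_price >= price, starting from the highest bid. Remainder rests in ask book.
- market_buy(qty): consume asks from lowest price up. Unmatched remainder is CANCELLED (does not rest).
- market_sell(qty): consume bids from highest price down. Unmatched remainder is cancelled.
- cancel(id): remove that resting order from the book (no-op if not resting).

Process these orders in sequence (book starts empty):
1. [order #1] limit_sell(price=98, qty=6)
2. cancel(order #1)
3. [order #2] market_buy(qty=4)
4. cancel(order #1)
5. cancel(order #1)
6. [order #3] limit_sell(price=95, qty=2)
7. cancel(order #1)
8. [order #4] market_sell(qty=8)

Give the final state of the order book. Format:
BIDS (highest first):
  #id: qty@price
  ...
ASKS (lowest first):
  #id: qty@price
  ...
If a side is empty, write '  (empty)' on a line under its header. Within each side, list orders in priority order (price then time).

Answer: BIDS (highest first):
  (empty)
ASKS (lowest first):
  #3: 2@95

Derivation:
After op 1 [order #1] limit_sell(price=98, qty=6): fills=none; bids=[-] asks=[#1:6@98]
After op 2 cancel(order #1): fills=none; bids=[-] asks=[-]
After op 3 [order #2] market_buy(qty=4): fills=none; bids=[-] asks=[-]
After op 4 cancel(order #1): fills=none; bids=[-] asks=[-]
After op 5 cancel(order #1): fills=none; bids=[-] asks=[-]
After op 6 [order #3] limit_sell(price=95, qty=2): fills=none; bids=[-] asks=[#3:2@95]
After op 7 cancel(order #1): fills=none; bids=[-] asks=[#3:2@95]
After op 8 [order #4] market_sell(qty=8): fills=none; bids=[-] asks=[#3:2@95]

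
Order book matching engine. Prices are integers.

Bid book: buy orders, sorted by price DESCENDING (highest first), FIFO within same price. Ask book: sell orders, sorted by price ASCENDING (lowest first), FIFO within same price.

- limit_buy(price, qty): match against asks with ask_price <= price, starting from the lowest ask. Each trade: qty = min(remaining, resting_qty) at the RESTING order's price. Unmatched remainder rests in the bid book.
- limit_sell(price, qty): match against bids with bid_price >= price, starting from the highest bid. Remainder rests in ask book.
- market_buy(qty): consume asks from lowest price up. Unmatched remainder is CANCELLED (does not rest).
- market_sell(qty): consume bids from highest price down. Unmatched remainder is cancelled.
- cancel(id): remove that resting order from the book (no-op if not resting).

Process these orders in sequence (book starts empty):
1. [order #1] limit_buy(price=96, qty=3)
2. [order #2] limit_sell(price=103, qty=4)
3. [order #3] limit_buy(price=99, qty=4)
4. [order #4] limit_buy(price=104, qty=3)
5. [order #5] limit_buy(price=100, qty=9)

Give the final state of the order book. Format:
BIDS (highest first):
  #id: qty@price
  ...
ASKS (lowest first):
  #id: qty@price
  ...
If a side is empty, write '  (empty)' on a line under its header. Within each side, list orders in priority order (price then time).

After op 1 [order #1] limit_buy(price=96, qty=3): fills=none; bids=[#1:3@96] asks=[-]
After op 2 [order #2] limit_sell(price=103, qty=4): fills=none; bids=[#1:3@96] asks=[#2:4@103]
After op 3 [order #3] limit_buy(price=99, qty=4): fills=none; bids=[#3:4@99 #1:3@96] asks=[#2:4@103]
After op 4 [order #4] limit_buy(price=104, qty=3): fills=#4x#2:3@103; bids=[#3:4@99 #1:3@96] asks=[#2:1@103]
After op 5 [order #5] limit_buy(price=100, qty=9): fills=none; bids=[#5:9@100 #3:4@99 #1:3@96] asks=[#2:1@103]

Answer: BIDS (highest first):
  #5: 9@100
  #3: 4@99
  #1: 3@96
ASKS (lowest first):
  #2: 1@103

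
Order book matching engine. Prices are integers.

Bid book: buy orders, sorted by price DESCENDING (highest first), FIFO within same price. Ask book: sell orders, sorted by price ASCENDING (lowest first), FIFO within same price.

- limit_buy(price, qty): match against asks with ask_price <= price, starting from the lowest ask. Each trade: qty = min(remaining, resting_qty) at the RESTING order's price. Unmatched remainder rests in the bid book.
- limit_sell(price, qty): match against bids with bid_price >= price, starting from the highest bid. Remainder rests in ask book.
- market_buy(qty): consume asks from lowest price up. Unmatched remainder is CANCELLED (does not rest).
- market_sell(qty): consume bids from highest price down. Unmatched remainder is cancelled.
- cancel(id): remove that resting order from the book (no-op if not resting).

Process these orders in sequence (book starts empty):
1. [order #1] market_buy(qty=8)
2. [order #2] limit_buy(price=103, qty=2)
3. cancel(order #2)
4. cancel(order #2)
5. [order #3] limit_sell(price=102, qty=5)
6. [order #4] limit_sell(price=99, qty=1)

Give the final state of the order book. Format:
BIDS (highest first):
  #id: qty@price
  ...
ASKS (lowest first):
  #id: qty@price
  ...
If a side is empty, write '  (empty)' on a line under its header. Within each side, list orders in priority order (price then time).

Answer: BIDS (highest first):
  (empty)
ASKS (lowest first):
  #4: 1@99
  #3: 5@102

Derivation:
After op 1 [order #1] market_buy(qty=8): fills=none; bids=[-] asks=[-]
After op 2 [order #2] limit_buy(price=103, qty=2): fills=none; bids=[#2:2@103] asks=[-]
After op 3 cancel(order #2): fills=none; bids=[-] asks=[-]
After op 4 cancel(order #2): fills=none; bids=[-] asks=[-]
After op 5 [order #3] limit_sell(price=102, qty=5): fills=none; bids=[-] asks=[#3:5@102]
After op 6 [order #4] limit_sell(price=99, qty=1): fills=none; bids=[-] asks=[#4:1@99 #3:5@102]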